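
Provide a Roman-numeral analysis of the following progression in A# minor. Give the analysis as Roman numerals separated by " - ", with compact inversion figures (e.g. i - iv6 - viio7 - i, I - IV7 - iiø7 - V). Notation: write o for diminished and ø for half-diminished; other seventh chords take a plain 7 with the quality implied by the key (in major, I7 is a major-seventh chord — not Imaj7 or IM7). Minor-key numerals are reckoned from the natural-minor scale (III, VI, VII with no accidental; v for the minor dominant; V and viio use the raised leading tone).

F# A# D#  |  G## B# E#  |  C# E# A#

iv6 - V6 - i6

F#-A#-D#: minor triad on D# = scale degree 4 → iv6.
G##-B#-E#: root E# is the dominant; major triad there is V6.
C#-E#-A# has root A#, degree 1 in A# minor, so i6.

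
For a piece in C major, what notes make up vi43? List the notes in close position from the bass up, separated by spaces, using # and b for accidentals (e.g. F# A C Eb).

E G A C

In C major, the sixth degree is A, and the diatonic chord built there is a minor seventh chord.
That chord is spelled A-C-E-G.
The figured bass 43 indicates second inversion, placing the fifth (E) in the bass: E-G-A-C.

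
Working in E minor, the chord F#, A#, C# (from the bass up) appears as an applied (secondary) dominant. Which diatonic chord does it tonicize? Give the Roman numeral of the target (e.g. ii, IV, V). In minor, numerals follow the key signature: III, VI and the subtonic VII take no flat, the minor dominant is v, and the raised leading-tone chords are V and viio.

V

The chord is a major triad on F#.
A dominant resolves down a perfect fifth: F# → B. In E minor, B is scale degree 5, i.e. V.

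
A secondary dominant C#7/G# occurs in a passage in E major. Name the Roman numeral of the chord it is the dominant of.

ii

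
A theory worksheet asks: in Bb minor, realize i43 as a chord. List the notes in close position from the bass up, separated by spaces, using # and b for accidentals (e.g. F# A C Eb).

F Ab Bb Db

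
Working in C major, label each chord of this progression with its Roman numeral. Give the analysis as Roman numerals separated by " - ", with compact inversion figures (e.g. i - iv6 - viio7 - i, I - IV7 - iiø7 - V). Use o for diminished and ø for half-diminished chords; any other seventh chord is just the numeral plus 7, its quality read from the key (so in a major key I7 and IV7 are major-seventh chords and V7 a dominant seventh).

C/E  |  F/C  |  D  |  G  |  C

C/E has root C, degree 1 in C major, so I6.
F/C: major triad on F = scale degree 4 → IV64.
D: chromatic; D is V of V, so V/V.
G has root G, degree 5 in C major, so V.
C: root C is the tonic; major triad there is I.

I6 - IV64 - V/V - V - I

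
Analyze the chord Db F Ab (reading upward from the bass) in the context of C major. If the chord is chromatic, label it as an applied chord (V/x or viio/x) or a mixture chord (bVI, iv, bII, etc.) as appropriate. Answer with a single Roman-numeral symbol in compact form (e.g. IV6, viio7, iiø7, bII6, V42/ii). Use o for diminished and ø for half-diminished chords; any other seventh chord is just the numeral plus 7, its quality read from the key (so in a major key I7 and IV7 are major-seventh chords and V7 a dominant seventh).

bII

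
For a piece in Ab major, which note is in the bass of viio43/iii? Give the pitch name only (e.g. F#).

The applied chord viio43/iii is rooted on B: B-D-F-Ab.
The figure 43 means second inversion — the fifth is in the bass.

F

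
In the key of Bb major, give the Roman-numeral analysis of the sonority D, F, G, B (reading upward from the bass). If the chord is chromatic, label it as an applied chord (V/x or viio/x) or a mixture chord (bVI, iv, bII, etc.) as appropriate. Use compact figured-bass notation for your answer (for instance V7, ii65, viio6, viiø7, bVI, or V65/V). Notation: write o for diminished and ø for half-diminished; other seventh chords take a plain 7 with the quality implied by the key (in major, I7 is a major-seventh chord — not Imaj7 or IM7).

V43/ii

Stacked in thirds the chord is G-B-D-F: a dominant seventh chord on G.
G is not a diatonic chord root with this quality in Bb major, but it lies a perfect fifth above C (ii), so the chord functions as an applied dominant of ii.
With D in the bass the chord is in second inversion, so the figured bass is 43.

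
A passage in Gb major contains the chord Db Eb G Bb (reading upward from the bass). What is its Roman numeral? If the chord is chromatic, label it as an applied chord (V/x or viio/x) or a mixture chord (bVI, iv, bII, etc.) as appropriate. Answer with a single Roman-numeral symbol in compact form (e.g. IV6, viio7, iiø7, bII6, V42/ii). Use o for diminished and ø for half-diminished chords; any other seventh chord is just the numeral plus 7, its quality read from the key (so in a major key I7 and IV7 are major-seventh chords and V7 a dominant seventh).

The pitches Eb-G-Bb-Db form a dominant seventh chord rooted on Eb.
Eb is not a diatonic chord root with this quality in Gb major, but it lies a perfect fifth above Ab (ii), so the chord functions as an applied dominant of ii.
With Db in the bass the chord is in third inversion, so the figured bass is 42.

V42/ii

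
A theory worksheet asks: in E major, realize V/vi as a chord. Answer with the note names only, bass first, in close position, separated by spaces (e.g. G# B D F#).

V/vi is a secondary dominant — the dominant triad of vi. vi in E major is C#, so the applied chord's root is G#, a perfect fifth above.
Building a major triad on G# gives G#-B#-D#.

G# B# D#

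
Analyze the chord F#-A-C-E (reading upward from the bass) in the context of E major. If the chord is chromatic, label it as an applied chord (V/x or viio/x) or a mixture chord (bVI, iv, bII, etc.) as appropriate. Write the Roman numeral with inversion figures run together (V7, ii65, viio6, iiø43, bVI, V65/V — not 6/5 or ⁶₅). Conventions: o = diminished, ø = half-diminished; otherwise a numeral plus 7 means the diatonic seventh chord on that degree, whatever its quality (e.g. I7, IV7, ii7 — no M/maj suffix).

Stacked in thirds the chord is F#-A-C-E: a half-diminished seventh chord on F#.
F# is the second degree of E major. This is the half-diminished supertonic seventh, borrowed from the parallel minor.

iiø7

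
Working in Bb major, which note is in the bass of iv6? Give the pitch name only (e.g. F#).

Gb

iv in Bb major has root Eb; the chord is Eb-Gb-Bb.
The figure 6 means first inversion — the third is in the bass.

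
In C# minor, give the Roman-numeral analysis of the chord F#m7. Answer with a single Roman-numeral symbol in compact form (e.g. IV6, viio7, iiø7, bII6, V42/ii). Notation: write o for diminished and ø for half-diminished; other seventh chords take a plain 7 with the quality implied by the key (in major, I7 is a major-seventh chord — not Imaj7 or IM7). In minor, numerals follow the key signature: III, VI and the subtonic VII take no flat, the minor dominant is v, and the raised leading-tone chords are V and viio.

iv7

Stacked in thirds the chord is F#-A-C#-E: a minor seventh chord on F#.
In C# minor, F# is the subdominant; the diatonic minor seventh chord there is iv7.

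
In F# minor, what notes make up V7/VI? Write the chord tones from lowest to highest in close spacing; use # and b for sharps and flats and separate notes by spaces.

A C# E G

V7/VI is a secondary dominant — the dominant seventh of VI. VI in F# minor is D, so the applied chord's root is A, a perfect fifth above.
Building a dominant seventh chord on A gives A-C#-E-G.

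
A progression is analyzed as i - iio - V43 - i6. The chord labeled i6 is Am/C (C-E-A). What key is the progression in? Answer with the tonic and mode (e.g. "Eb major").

A minor

i6 is given as C-E-A — a minor triad with root A.
If A is scale degree 1 and the mode makes that degree carry a minor triad, the tonic is A and the mode is minor.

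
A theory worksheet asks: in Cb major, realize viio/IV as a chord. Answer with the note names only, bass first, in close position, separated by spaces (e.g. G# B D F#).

Eb Gb Bbb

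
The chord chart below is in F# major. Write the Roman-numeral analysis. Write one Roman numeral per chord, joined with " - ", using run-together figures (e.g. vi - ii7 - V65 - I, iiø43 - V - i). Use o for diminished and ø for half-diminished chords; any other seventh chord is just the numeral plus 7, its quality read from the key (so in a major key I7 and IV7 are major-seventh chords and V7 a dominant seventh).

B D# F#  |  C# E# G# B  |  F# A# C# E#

B-D#-F#: root B is the subdominant; major triad there is IV.
C#-E#-G#-B: root C# is the dominant; dominant seventh chord there is V7.
F#-A#-C#-E#: root F# is the tonic; major seventh chord there is I7.

IV - V7 - I7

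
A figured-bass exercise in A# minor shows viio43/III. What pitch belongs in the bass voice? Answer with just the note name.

F#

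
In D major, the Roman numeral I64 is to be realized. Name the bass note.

I in D major has root D; the chord is D-F#-A.
The figure 64 means second inversion — the fifth is in the bass.

A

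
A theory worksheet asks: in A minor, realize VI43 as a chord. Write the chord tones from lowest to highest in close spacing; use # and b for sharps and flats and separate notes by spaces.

C E F A

The numeral's case and figure indicate a major seventh chord. In A minor its root, scale degree 6, is F.
Stacking thirds from F gives F-A-C-E.
The figured bass 43 indicates second inversion, placing the fifth (C) in the bass: C-E-F-A.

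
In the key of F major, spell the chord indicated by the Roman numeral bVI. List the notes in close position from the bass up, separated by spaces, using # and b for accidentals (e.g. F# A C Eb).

Scale degree 6 in F major is D; lowering it a half step gives Db. bVI is a major triad on the lowered sixth degree, borrowed from the parallel minor.
So the chord is Db-F-Ab.

Db F Ab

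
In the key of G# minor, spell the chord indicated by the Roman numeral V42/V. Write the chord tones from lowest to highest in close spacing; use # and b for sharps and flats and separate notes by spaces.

The slash means an applied dominant: we want the dominant of V. In G# minor, V is D# major, and its dominant is built on A#.
Building a dominant seventh chord on A# gives A#-C##-E#-G#.
The figured bass 42 indicates third inversion, placing the seventh (G#) in the bass: G#-A#-C##-E#.

G# A# C## E#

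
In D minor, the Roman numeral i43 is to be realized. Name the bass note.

i in D minor has root D; the chord is D-F-A-C.
The figure 43 means second inversion — the fifth is in the bass.

A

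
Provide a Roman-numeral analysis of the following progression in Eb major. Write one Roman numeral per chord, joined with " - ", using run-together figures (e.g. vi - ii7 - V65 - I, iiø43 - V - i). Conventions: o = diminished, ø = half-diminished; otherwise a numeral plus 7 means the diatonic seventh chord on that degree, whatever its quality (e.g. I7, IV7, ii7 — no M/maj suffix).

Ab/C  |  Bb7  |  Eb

Ab/C: major triad on Ab = scale degree 4 → IV6.
Bb7 has root Bb, degree 5 in Eb major, so V7.
Eb has root Eb, degree 1 in Eb major, so I.

IV6 - V7 - I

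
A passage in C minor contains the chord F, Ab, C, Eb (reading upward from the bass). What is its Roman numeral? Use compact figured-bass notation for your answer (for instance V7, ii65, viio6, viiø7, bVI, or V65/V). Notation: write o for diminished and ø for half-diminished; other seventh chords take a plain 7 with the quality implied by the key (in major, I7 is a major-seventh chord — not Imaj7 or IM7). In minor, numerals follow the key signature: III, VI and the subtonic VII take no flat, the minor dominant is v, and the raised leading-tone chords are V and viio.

Stacked in thirds the chord is F-Ab-C-Eb: a minor seventh chord on F.
In C minor, F is the subdominant; the diatonic minor seventh chord there is iv7.

iv7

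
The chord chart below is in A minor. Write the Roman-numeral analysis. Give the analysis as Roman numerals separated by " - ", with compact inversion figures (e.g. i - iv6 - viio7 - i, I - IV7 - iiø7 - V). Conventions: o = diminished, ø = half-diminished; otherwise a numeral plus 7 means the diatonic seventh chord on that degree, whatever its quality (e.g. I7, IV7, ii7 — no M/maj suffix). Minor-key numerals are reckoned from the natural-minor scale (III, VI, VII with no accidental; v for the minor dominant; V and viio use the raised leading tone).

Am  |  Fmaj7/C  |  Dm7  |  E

i - VI43 - iv7 - V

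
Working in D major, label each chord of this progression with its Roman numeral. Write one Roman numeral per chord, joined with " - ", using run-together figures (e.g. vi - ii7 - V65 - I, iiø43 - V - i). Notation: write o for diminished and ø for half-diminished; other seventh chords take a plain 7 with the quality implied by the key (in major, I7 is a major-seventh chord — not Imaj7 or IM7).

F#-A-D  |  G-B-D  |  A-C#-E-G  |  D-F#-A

I6 - IV - V7 - I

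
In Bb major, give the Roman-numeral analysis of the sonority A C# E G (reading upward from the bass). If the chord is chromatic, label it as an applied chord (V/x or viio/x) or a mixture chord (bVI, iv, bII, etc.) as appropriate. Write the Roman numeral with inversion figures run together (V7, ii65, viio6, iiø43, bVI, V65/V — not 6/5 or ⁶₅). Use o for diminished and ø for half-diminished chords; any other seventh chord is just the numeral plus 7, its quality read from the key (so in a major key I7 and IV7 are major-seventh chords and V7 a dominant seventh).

V7/iii

Stacked in thirds the chord is A-C#-E-G: a dominant seventh chord on A.
A is not a diatonic chord root with this quality in Bb major, but it lies a perfect fifth above D (iii), so the chord functions as an applied dominant of iii.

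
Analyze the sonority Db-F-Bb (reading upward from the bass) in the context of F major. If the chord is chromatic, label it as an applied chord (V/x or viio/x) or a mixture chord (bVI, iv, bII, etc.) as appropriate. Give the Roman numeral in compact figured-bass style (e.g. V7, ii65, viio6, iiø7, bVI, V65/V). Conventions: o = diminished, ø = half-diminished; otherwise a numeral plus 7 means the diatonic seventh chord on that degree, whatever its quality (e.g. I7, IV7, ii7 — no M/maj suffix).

Stacked in thirds the chord is Bb-Db-F: a minor triad on Bb.
Bb is the fourth degree of F major. This is the minor subdominant, borrowed from the parallel minor.
With Db in the bass the chord is in first inversion, so the figured bass is 6.

iv6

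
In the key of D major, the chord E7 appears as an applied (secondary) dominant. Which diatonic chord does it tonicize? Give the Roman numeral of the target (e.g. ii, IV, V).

V

The chord is a dominant seventh chord on E.
A dominant resolves down a perfect fifth: E → A. In D major, A is scale degree 5, i.e. V.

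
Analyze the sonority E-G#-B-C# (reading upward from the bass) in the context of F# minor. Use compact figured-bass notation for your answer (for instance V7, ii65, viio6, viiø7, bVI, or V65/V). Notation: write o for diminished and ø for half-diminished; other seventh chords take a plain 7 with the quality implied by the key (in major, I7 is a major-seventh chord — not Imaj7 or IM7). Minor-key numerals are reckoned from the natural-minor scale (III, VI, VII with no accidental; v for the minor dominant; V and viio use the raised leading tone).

Stacked in thirds the chord is C#-E-G#-B: a minor seventh chord on C#.
In F# minor, C# is the dominant; the diatonic minor seventh chord there is v7.
With E in the bass the chord is in first inversion, so the figured bass is 65.

v65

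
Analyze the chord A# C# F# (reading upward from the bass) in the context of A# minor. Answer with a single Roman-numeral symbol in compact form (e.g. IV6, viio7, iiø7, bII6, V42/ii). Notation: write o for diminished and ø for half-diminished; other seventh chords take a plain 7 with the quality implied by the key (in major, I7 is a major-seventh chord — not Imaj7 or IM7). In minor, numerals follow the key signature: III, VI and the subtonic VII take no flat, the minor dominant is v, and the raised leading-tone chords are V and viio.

Stacked in thirds the chord is F#-A#-C#: a major triad on F#.
In A# minor, F# is the submediant; the diatonic major triad there is VI.
With A# in the bass the chord is in first inversion, so the figured bass is 6.

VI6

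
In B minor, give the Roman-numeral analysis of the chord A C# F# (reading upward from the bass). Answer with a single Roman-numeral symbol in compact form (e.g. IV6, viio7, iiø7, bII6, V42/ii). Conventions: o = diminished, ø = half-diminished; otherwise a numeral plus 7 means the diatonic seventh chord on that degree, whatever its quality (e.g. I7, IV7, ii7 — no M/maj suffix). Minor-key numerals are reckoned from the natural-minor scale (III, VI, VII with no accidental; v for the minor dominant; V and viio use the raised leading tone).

Stacked in thirds the chord is F#-A-C#: a minor triad on F#.
In B minor, F# is the dominant; the diatonic minor triad there is v.
With A in the bass the chord is in first inversion, so the figured bass is 6.

v6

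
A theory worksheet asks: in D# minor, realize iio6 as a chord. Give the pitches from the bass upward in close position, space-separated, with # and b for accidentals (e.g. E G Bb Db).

The numeral's case and figure indicate a diminished triad. In D# minor its root, the supertonic, is E#.
Stacking thirds from E# gives E#-G#-B.
The figured bass 6 indicates first inversion, placing the third (G#) in the bass: G#-B-E#.

G# B E#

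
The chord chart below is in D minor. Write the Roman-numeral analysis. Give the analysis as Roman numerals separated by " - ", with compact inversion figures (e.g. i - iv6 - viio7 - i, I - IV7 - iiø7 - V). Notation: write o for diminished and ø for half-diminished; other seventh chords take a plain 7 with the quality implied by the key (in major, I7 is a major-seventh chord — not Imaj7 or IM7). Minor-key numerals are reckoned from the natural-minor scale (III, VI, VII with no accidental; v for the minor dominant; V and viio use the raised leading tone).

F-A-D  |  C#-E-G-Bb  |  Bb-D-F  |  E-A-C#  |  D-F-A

i6 - viio7 - VI - V64 - i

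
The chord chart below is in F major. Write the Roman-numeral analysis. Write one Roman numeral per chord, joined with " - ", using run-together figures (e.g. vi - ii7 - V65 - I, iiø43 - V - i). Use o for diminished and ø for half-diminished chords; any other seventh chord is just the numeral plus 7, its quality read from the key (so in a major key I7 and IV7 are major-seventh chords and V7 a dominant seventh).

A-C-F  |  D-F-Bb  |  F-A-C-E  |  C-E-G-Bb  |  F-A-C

I6 - IV6 - I7 - V7 - I

A-C-F has root F, degree 1 in F major, so I6.
D-F-Bb: root Bb is the subdominant; major triad there is IV6.
F-A-C-E: root F is the tonic; major seventh chord there is I7.
C-E-G-Bb: dominant seventh chord on C = scale degree 5 → V7.
F-A-C has root F, degree 1 in F major, so I.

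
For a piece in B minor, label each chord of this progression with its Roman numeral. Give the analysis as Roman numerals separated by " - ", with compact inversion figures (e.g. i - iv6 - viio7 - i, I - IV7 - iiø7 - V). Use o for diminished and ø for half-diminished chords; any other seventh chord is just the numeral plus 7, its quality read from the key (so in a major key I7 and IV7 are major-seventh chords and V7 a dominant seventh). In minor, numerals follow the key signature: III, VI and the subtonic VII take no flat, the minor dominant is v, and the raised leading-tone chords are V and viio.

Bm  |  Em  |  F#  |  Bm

i - iv - V - i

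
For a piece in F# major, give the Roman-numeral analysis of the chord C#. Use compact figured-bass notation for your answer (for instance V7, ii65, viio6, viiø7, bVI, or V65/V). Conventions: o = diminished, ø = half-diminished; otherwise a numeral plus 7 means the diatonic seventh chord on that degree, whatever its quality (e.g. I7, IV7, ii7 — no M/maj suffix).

Stacked in thirds the chord is C#-E#-G#: a major triad on C#.
In F# major, C# is the dominant; the diatonic major triad there is V.

V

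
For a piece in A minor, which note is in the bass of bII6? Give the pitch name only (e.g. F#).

D

bII in A minor has root Bb; the chord is Bb-D-F.
The figure 6 means first inversion — the third is in the bass.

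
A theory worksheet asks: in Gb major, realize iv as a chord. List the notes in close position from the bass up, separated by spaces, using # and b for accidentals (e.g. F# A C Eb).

Cb Ebb Gb

iv is the minor subdominant, borrowed from the parallel minor. In Gb major that root is Cb.
So the chord is Cb-Ebb-Gb, a minor triad.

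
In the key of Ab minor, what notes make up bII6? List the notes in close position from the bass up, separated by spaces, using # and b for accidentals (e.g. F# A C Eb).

Db Fb Bbb

bII6 is the Neapolitan sixth — a major triad on the lowered second degree, here in its customary first inversion. In Ab minor that root is Bbb.
So the chord is Bbb-Db-Fb, a major triad.
The figured bass 6 indicates first inversion, placing the third (Db) in the bass: Db-Fb-Bbb.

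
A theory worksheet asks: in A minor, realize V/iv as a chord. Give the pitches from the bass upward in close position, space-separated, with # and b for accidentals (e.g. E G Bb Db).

A C# E

The slash means an applied dominant: we want the dominant of iv. In A minor, iv is D minor, and its dominant is built on A.
Building a major triad on A gives A-C#-E.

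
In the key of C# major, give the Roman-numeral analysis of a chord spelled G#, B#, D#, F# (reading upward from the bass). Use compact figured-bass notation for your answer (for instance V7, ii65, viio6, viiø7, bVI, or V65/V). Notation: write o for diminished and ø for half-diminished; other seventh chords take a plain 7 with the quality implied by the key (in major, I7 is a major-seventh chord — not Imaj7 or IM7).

V7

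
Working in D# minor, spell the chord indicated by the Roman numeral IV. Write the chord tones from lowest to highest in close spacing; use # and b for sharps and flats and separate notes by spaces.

Scale degree 4 in D# minor is G#; here the chord built on it is altered to a major triad. IV is the major subdominant, borrowed from the parallel major.
So the chord is G#-B#-D#.

G# B# D#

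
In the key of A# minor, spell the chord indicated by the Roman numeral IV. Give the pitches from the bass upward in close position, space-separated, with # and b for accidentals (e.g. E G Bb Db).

IV is the major subdominant, borrowed from the parallel major. In A# minor that root is D#.
So the chord is D#-F##-A#, a major triad.

D# F## A#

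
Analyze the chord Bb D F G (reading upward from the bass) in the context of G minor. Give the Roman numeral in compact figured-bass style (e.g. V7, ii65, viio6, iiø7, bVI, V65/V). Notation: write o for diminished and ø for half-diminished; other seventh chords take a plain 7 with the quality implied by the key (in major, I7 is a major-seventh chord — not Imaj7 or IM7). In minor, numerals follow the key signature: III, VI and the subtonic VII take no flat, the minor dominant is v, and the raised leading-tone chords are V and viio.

Stacked in thirds the chord is G-Bb-D-F: a minor seventh chord on G.
In G minor, G is the tonic; the diatonic minor seventh chord there is i7.
With Bb in the bass the chord is in first inversion, so the figured bass is 65.

i65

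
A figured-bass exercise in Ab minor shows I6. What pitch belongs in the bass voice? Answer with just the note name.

C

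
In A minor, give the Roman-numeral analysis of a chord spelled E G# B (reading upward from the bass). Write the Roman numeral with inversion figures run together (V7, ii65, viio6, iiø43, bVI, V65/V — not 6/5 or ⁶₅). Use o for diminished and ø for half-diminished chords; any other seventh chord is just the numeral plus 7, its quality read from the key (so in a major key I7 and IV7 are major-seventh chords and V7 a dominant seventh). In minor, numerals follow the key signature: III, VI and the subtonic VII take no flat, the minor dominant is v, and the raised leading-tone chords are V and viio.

The pitches E-G#-B form a major triad rooted on E.
E is scale degree 5 in A minor, and a major triad on that degree is written V.

V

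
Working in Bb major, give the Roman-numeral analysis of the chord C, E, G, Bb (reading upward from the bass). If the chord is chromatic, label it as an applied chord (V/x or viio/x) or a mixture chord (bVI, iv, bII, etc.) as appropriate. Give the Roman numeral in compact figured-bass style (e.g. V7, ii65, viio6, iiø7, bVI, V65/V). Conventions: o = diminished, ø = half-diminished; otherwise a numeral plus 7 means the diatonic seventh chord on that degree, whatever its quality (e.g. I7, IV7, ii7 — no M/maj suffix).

V7/V

The pitches C-E-G-Bb form a dominant seventh chord rooted on C.
C is not a diatonic chord root with this quality in Bb major, but it lies a perfect fifth above F (V), so the chord functions as an applied dominant of V.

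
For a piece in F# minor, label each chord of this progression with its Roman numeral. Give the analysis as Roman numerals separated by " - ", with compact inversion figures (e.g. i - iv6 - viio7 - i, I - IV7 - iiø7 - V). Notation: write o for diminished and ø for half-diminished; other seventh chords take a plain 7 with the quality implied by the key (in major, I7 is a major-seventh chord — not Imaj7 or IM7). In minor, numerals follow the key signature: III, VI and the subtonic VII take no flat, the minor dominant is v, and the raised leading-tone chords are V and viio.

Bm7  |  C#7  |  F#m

iv7 - V7 - i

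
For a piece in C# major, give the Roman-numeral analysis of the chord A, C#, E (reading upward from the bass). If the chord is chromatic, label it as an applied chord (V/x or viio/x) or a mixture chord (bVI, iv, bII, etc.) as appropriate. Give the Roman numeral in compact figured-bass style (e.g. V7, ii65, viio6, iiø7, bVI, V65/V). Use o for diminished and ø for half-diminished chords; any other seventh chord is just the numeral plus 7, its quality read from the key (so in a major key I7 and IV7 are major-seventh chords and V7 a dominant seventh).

bVI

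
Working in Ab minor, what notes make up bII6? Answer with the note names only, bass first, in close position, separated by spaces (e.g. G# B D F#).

bII6 is the Neapolitan sixth — a major triad on the lowered second degree, here in its customary first inversion. In Ab minor that root is Bbb.
So the chord is Bbb-Db-Fb, a major triad.
The figured bass 6 indicates first inversion, placing the third (Db) in the bass: Db-Fb-Bbb.

Db Fb Bbb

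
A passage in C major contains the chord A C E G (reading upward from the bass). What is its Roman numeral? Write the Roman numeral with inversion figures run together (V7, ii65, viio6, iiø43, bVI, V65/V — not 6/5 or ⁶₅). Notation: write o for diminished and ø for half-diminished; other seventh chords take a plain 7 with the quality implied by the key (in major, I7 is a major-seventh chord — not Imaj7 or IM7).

vi7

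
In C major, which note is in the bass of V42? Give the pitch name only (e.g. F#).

V in C major has root G; the chord is G-B-D-F.
The figure 42 means third inversion — the seventh is in the bass.

F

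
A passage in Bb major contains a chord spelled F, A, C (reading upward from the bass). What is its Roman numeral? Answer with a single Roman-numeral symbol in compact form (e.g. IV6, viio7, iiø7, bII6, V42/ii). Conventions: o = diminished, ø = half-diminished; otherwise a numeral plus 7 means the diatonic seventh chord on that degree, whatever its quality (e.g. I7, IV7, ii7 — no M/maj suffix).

V

The pitches F-A-C form a major triad rooted on F.
In Bb major, F is the dominant; the diatonic major triad there is V.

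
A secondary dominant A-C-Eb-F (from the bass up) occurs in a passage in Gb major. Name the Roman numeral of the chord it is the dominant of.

The chord is a dominant seventh chord on F.
A dominant resolves down a perfect fifth: F → Bb. In Gb major, Bb is scale degree 3, i.e. iii.

iii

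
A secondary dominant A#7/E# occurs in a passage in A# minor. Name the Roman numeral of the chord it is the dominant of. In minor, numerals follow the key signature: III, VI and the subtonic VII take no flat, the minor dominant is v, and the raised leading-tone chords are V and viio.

iv

The chord is a dominant seventh chord on A#.
A dominant resolves down a perfect fifth: A# → D#. In A# minor, D# is scale degree 4, i.e. iv.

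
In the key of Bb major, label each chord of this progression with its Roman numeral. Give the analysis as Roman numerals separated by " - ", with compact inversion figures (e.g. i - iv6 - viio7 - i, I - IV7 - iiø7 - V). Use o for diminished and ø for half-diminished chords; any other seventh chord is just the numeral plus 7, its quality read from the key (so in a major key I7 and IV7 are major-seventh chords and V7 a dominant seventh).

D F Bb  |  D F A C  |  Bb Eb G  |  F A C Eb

D-F-Bb: root Bb is the tonic; major triad there is I6.
D-F-A-C: root D is the mediant; minor seventh chord there is iii7.
Bb-Eb-G: major triad on Eb = scale degree 4 → IV64.
F-A-C-Eb: root F is the dominant; dominant seventh chord there is V7.

I6 - iii7 - IV64 - V7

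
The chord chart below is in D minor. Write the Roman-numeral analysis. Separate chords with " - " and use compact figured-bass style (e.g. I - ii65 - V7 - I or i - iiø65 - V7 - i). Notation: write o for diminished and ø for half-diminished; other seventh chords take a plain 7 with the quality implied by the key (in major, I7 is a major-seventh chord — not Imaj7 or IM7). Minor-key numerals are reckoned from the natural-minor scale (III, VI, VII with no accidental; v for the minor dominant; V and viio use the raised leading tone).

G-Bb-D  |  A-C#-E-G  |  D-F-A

G-Bb-D: minor triad on G = scale degree 4 → iv.
A-C#-E-G has root A, degree 5 in D minor, so V7.
D-F-A has root D, degree 1 in D minor, so i.

iv - V7 - i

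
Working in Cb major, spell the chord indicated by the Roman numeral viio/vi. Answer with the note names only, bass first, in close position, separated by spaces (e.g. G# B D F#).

G Bb Db

viio/vi is a secondary leading-tone chord. The target vi is Ab in Cb major; the applied chord is rooted a semitone below, on G.
Building a diminished triad on G gives G-Bb-Db.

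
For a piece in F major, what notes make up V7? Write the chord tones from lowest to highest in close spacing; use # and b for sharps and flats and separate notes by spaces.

C E G Bb

The numeral's case and figure indicate a dominant seventh chord. In F major its root, the dominant, is C.
That chord is spelled C-E-G-Bb.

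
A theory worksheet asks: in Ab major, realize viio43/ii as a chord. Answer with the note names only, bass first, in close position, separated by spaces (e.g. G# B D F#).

The slash marks an applied leading-tone chord: viio of ii. In Ab major, ii is Bb, so the leading tone to it is A, a half step below.
Building a fully diminished seventh chord on A gives A-C-Eb-Gb.
With the 43 figure the chord is in second inversion; from the bass Eb upward in close position it reads Eb-Gb-A-C.

Eb Gb A C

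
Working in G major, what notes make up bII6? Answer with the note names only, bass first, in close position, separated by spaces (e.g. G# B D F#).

C Eb Ab

bII6 is the Neapolitan sixth — a major triad on the lowered second degree, here in its customary first inversion. In G major that root is Ab.
So the chord is Ab-C-Eb, a major triad.
The figured bass 6 indicates first inversion, placing the third (C) in the bass: C-Eb-Ab.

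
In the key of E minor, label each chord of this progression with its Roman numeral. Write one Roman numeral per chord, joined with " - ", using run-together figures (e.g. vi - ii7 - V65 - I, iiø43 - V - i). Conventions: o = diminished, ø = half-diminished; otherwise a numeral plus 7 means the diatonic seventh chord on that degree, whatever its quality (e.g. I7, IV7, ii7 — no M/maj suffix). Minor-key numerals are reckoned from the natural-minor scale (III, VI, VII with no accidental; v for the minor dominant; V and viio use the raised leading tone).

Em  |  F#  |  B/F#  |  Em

Em has root E, degree 1 in E minor, so i.
F# is the secondary dominant of V (major triad on F#): V/V.
B/F# has root B, degree 5 in E minor, so V64.
Em: minor triad on E = scale degree 1 → i.

i - V/V - V64 - i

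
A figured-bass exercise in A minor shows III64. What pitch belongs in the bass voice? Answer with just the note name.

G

III in A minor has root C; the chord is C-E-G.
The figure 64 means second inversion — the fifth is in the bass.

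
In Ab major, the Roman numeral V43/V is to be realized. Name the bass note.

F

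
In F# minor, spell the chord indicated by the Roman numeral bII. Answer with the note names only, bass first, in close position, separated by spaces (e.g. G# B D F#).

Scale degree 2 in F# minor is G#; lowering it a half step gives G. bII is the Neapolitan chord — a major triad on the lowered second degree.
So the chord is G-B-D.

G B D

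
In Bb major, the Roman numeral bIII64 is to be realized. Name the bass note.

bIII in Bb major has root Db; the chord is Db-F-Ab.
The figure 64 means second inversion — the fifth is in the bass.

Ab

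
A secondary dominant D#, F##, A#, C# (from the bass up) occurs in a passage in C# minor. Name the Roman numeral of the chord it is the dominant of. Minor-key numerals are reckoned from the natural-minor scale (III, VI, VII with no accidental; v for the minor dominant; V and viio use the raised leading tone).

The chord is a dominant seventh chord on D#.
A dominant resolves down a perfect fifth: D# → G#. In C# minor, G# is scale degree 5, i.e. V.

V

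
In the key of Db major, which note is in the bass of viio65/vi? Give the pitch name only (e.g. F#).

C

The applied chord viio65/vi is rooted on A: A-C-Eb-Gb.
The figure 65 means first inversion — the third is in the bass.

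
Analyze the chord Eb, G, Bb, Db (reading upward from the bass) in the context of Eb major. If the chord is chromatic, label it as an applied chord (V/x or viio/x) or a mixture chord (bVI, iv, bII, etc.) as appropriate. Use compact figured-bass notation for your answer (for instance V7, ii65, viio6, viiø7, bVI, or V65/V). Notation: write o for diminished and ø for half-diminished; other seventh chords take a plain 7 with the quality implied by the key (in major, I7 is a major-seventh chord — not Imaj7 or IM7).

V7/IV

Stacked in thirds the chord is Eb-G-Bb-Db: a dominant seventh chord on Eb.
Eb is not a diatonic chord root with this quality in Eb major, but it lies a perfect fifth above Ab (IV), so the chord functions as an applied dominant of IV.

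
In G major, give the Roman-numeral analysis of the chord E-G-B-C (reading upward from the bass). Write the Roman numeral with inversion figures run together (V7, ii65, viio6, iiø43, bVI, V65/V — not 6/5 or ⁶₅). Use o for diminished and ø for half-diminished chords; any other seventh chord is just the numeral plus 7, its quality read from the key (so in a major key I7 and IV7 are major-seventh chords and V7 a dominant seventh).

IV65

The pitches C-E-G-B form a major seventh chord rooted on C.
C is scale degree 4 in G major, and a major seventh chord on that degree is written IV7.
With E in the bass the chord is in first inversion, so the figured bass is 65.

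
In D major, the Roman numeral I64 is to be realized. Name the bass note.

I in D major has root D; the chord is D-F#-A.
The figure 64 means second inversion — the fifth is in the bass.

A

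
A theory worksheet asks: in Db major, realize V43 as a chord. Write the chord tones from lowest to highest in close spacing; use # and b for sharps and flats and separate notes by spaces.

Eb Gb Ab C

In Db major, the dominant is Ab, and the diatonic chord built there is a dominant seventh chord.
Stacking thirds from Ab gives Ab-C-Eb-Gb.
With the 43 figure the chord is in second inversion; from the bass Eb upward in close position it reads Eb-Gb-Ab-C.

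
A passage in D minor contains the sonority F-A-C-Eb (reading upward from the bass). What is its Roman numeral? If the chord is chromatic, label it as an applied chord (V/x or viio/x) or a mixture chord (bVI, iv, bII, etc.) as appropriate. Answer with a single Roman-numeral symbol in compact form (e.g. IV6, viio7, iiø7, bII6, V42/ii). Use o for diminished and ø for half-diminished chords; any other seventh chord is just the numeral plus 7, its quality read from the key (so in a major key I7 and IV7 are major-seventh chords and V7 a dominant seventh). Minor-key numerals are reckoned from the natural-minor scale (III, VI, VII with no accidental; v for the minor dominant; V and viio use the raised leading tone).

The pitches F-A-C-Eb form a dominant seventh chord rooted on F.
F is not a diatonic chord root with this quality in D minor, but it lies a perfect fifth above Bb (VI), so the chord functions as an applied dominant of VI.

V7/VI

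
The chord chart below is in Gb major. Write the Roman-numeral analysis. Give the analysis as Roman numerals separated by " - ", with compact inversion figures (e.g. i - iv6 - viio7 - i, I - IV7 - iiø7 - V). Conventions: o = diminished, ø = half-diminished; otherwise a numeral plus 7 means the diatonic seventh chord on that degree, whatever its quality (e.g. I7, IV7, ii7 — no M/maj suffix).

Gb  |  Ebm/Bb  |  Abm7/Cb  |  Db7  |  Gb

I - vi64 - ii65 - V7 - I

Gb: root Gb is the tonic; major triad there is I.
Ebm/Bb: minor triad on Eb = scale degree 6 → vi64.
Abm7/Cb: root Ab is the supertonic; minor seventh chord there is ii65.
Db7: root Db is the dominant; dominant seventh chord there is V7.
Gb: root Gb is the tonic; major triad there is I.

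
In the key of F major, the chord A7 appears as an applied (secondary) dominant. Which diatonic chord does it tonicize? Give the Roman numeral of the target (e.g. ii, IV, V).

The chord is a dominant seventh chord on A.
A dominant resolves down a perfect fifth: A → D. In F major, D is scale degree 6, i.e. vi.

vi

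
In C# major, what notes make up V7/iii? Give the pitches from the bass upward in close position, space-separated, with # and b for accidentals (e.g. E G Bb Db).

B# D## F## A#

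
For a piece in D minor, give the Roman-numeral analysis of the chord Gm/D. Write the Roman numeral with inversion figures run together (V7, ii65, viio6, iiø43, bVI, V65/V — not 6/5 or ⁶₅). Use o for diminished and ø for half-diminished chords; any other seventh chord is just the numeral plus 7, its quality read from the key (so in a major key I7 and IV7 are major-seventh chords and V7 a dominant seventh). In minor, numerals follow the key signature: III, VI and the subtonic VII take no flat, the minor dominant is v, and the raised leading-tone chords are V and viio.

iv64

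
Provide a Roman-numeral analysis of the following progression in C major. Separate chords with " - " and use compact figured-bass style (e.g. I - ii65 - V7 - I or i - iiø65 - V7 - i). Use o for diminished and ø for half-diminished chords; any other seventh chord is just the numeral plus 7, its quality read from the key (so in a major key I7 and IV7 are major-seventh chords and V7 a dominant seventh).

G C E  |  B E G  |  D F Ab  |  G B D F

G-C-E has root C, degree 1 in C major, so I64.
B-E-G: root E is the mediant; minor triad there is iii64.
D-F-Ab: D with this quality isn't in the key; it's iio, borrowed from the parallel minor.
G-B-D-F has root G, degree 5 in C major, so V7.

I64 - iii64 - iio - V7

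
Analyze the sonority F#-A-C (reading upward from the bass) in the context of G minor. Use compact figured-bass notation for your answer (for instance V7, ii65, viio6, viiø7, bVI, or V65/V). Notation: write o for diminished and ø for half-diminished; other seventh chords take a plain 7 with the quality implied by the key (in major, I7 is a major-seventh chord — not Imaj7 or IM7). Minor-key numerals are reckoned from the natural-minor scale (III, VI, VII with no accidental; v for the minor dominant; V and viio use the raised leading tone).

viio

Stacked in thirds the chord is F#-A-C: a diminished triad on F#.
F# is scale degree 7 in G minor, and a diminished triad on that degree is written viio.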